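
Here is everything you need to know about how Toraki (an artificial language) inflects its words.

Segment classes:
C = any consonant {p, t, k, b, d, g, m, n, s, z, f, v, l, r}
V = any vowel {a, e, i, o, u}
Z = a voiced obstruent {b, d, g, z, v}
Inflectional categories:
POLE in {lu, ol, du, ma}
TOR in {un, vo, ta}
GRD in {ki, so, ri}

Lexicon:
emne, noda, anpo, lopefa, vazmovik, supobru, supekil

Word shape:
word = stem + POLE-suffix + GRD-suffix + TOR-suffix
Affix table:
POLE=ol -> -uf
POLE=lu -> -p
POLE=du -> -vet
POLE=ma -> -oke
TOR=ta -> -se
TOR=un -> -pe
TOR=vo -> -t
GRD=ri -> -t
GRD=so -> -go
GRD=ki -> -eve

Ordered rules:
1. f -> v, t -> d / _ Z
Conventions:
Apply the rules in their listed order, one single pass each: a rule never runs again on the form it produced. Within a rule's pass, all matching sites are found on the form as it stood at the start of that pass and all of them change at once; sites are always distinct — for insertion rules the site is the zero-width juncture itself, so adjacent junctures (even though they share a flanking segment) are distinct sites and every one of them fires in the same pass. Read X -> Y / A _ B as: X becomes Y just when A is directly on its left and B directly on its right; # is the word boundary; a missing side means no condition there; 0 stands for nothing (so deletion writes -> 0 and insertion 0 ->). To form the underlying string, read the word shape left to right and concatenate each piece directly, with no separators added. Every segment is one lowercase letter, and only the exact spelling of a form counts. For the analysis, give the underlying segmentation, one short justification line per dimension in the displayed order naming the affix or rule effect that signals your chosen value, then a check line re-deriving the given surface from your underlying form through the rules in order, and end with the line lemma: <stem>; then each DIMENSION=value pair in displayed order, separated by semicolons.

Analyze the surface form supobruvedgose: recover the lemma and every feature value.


underlying: supobru-vet-go-se
POLE=du - signalled by the affix -vet
TOR=ta - signalled by the affix -se
GRD=so - signalled by the affix -go
check: supobruvetgose -> supobruvedgose
lemma: supobru; POLE=du; TOR=ta; GRD=so


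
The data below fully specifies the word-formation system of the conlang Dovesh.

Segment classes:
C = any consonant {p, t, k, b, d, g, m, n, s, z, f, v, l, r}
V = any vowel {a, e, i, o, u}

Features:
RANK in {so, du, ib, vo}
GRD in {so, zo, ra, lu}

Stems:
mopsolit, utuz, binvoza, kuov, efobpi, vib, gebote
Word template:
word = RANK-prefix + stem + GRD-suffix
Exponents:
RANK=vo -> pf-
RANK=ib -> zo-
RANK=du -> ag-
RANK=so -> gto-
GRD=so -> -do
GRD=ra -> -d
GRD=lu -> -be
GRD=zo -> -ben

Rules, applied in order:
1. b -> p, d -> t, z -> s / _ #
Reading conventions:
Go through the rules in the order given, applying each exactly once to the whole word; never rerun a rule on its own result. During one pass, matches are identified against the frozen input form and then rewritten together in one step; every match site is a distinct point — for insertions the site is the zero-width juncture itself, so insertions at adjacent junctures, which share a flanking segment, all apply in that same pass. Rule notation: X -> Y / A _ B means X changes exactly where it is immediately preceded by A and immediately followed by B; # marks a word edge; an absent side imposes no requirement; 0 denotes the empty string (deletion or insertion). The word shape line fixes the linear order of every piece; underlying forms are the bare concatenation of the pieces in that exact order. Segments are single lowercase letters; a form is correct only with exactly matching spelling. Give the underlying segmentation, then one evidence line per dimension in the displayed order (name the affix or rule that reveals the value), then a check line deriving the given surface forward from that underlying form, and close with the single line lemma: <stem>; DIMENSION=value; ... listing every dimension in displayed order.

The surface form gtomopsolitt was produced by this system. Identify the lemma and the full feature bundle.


underlying: gto-mopsolit-d
RANK=so - signalled by the affix gto-
GRD=ra - signalled by the affix -d
check: gtomopsolitd -> gtomopsolitt
lemma: mopsolit; RANK=so; GRD=ra


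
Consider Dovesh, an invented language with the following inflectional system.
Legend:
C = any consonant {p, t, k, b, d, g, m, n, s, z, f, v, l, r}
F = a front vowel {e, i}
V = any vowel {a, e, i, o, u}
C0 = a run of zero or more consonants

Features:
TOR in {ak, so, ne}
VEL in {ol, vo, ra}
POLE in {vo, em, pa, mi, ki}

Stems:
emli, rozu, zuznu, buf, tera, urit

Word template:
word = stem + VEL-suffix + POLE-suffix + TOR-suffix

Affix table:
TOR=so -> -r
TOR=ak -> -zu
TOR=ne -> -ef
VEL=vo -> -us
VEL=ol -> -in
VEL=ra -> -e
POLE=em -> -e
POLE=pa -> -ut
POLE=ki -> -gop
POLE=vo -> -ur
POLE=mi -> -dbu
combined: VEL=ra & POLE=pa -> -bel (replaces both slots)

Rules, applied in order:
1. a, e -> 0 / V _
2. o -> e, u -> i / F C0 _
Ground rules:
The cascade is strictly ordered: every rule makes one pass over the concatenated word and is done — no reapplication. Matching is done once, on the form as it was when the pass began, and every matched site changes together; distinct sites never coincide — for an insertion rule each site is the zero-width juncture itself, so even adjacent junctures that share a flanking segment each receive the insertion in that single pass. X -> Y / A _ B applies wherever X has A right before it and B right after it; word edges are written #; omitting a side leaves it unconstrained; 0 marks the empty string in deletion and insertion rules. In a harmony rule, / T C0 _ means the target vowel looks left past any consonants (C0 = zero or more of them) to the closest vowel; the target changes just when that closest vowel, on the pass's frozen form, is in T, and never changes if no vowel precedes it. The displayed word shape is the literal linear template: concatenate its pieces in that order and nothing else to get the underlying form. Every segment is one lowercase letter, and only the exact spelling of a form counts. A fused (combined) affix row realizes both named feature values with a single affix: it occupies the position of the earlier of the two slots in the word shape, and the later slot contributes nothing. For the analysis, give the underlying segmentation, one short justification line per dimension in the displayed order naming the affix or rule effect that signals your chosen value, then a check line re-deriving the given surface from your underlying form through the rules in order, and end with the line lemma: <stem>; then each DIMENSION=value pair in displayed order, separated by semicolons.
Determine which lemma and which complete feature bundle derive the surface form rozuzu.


underlying: rozu-e-e-zu
TOR=ak - signalled by the affix -zu
VEL=ra - signalled by the affix -e
POLE=em - signalled by the affix -e
check: rozueezu -> rozuzu -> rozuzu
lemma: rozu; TOR=ak; VEL=ra; POLE=em


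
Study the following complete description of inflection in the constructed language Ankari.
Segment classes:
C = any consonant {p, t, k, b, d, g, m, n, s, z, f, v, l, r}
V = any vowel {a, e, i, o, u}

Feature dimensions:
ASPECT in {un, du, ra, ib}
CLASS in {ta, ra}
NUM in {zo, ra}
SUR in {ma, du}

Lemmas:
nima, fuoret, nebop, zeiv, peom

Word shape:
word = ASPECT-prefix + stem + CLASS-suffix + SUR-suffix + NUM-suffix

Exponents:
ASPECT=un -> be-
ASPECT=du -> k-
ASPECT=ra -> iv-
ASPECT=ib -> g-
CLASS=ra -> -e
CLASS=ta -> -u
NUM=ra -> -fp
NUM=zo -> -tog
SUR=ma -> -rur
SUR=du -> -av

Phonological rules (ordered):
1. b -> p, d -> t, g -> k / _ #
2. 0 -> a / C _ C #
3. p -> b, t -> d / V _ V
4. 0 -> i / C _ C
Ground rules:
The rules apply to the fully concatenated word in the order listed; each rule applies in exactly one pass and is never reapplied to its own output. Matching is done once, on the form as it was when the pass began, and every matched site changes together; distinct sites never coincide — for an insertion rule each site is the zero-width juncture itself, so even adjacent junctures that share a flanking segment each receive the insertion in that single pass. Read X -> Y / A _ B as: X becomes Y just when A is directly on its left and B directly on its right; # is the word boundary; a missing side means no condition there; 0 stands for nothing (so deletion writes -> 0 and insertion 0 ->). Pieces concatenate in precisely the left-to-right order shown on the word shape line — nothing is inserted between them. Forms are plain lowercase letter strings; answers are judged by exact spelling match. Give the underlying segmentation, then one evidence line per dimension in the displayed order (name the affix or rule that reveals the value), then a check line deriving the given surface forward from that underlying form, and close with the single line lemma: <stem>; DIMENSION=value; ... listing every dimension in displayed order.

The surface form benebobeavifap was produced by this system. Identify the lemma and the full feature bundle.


underlying: be-nebop-e-av-fp
ASPECT=un - signalled by the affix be-
CLASS=ra - signalled by the affix -e
NUM=ra - signalled by the affix -fp
SUR=du - signalled by the affix -av
check: benebopeavfp -> benebopeavfp -> benebopeavfap -> benebobeavfap -> benebobeavifap
lemma: nebop; ASPECT=un; CLASS=ra; NUM=ra; SUR=du


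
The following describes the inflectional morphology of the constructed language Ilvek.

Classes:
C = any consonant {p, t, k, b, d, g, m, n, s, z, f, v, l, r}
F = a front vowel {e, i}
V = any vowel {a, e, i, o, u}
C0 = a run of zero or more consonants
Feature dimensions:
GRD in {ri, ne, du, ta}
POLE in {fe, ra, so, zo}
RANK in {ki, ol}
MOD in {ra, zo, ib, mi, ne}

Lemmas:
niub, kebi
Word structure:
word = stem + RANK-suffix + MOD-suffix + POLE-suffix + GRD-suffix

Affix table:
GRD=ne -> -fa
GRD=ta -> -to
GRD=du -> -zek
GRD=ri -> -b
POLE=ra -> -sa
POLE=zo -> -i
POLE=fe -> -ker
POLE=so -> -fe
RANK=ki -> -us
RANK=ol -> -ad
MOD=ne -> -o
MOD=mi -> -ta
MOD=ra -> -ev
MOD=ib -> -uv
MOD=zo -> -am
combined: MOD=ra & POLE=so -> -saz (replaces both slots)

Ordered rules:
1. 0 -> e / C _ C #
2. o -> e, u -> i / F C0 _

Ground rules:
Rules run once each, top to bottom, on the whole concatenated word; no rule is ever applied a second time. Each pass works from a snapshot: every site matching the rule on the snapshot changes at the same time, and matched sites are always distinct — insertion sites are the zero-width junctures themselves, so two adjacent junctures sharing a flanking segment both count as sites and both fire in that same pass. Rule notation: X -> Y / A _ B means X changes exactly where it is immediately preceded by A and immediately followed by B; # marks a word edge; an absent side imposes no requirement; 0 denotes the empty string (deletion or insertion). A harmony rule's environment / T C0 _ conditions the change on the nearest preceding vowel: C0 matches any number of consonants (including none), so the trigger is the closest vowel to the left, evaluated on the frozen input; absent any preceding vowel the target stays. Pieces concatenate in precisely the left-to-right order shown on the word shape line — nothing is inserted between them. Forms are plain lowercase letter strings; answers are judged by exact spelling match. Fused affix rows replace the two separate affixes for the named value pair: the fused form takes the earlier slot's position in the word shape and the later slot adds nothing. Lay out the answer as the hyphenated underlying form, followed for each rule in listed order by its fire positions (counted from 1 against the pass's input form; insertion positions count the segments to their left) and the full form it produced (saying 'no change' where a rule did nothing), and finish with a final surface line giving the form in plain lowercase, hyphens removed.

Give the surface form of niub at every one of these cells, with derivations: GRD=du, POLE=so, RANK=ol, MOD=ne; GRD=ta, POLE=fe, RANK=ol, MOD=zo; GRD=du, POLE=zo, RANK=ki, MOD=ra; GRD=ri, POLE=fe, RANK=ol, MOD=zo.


cell GRD=du, POLE=so, RANK=ol, MOD=ne:
underlying: niub-ad-o-fe-zek
1. 0 -> e / C _ C #: no change
2. o -> e, u -> i / F C0 _: fires at position(s) 3: niibadofezek
surface: niibadofezek

cell GRD=ta, POLE=fe, RANK=ol, MOD=zo:
underlying: niub-ad-am-ker-to
1. 0 -> e / C _ C #: no change
2. o -> e, u -> i / F C0 _: fires at position(s) 3, 13: niibadamkerte
surface: niibadamkerte

cell GRD=du, POLE=zo, RANK=ki, MOD=ra:
underlying: niub-us-ev-i-zek
1. 0 -> e / C _ C #: no change
2. o -> e, u -> i / F C0 _: fires at position(s) 3: niibusevizek
surface: niibusevizek

cell GRD=ri, POLE=fe, RANK=ol, MOD=zo:
underlying: niub-ad-am-ker-b
1. 0 -> e / C _ C #: inserts after position(s) 11: niubadamkereb
2. o -> e, u -> i / F C0 _: fires at position(s) 3: niibadamkereb
surface: niibadamkereb


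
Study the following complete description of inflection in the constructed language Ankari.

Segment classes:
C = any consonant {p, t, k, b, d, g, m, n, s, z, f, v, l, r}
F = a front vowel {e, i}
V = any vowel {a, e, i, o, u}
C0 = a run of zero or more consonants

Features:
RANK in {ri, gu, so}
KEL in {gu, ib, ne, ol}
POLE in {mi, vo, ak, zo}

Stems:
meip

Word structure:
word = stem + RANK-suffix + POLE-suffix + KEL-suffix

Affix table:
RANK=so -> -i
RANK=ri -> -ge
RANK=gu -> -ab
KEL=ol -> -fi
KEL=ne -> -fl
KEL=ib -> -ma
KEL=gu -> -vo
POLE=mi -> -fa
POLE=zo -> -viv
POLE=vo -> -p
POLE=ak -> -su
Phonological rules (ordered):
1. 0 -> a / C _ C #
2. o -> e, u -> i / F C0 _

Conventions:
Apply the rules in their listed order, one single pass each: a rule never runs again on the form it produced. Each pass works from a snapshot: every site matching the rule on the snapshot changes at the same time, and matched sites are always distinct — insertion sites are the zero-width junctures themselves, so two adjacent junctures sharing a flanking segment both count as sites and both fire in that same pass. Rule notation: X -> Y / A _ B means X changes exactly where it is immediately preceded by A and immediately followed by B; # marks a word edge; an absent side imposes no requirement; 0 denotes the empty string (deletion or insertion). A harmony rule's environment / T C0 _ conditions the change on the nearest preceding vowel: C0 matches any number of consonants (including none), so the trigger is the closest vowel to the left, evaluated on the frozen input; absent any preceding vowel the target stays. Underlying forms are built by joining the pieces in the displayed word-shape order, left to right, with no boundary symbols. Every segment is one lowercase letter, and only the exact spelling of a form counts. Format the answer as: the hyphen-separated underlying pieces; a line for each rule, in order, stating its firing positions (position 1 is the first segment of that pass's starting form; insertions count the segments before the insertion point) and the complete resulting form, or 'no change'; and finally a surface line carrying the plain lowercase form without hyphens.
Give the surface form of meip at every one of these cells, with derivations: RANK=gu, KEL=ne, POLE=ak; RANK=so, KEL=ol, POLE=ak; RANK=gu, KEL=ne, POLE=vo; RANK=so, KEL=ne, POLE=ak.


cell RANK=gu, KEL=ne, POLE=ak:
underlying: meip-ab-su-fl
1. 0 -> a / C _ C #: inserts after position(s) 9: meipabsufal
2. o -> e, u -> i / F C0 _: no change
surface: meipabsufal

cell RANK=so, KEL=ol, POLE=ak:
underlying: meip-i-su-fi
1. 0 -> a / C _ C #: no change
2. o -> e, u -> i / F C0 _: fires at position(s) 7: meipisifi
surface: meipisifi

cell RANK=gu, KEL=ne, POLE=vo:
underlying: meip-ab-p-fl
1. 0 -> a / C _ C #: inserts after position(s) 8: meipabpfal
2. o -> e, u -> i / F C0 _: no change
surface: meipabpfal

cell RANK=so, KEL=ne, POLE=ak:
underlying: meip-i-su-fl
1. 0 -> a / C _ C #: inserts after position(s) 8: meipisufal
2. o -> e, u -> i / F C0 _: fires at position(s) 7: meipisifal
surface: meipisifal


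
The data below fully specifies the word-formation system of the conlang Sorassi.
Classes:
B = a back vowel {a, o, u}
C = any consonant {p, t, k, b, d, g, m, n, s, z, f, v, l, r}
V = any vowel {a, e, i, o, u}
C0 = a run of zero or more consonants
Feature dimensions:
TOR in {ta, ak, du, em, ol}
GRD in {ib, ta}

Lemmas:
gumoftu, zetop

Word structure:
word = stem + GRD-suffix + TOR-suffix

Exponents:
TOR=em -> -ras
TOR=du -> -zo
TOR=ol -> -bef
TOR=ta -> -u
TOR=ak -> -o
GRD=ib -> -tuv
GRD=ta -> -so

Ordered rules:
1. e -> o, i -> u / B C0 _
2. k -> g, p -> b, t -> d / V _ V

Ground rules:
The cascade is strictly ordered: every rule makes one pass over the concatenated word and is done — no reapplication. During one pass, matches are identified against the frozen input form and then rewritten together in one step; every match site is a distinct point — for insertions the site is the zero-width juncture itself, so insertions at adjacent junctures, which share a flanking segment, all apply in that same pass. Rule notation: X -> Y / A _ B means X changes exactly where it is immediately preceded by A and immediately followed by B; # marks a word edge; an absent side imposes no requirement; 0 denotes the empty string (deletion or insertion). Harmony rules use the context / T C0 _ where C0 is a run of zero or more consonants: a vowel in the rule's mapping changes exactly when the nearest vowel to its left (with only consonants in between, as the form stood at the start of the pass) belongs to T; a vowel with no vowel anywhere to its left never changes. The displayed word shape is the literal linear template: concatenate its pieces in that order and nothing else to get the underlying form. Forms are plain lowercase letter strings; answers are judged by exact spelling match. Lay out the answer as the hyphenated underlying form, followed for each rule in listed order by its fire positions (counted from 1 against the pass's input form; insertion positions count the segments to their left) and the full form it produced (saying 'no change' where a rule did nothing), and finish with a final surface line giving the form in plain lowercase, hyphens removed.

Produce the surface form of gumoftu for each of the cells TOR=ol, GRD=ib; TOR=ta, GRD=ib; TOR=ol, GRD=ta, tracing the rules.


cell TOR=ol, GRD=ib:
underlying: gumoftu-tuv-bef
1. e -> o, i -> u / B C0 _: fires at position(s) 12: gumoftutuvbof
2. k -> g, p -> b, t -> d / V _ V: fires at position(s) 8: gumoftuduvbof
surface: gumoftuduvbof

cell TOR=ta, GRD=ib:
underlying: gumoftu-tuv-u
1. e -> o, i -> u / B C0 _: no change
2. k -> g, p -> b, t -> d / V _ V: fires at position(s) 8: gumoftuduvu
surface: gumoftuduvu

cell TOR=ol, GRD=ta:
underlying: gumoftu-so-bef
1. e -> o, i -> u / B C0 _: fires at position(s) 11: gumoftusobof
2. k -> g, p -> b, t -> d / V _ V: no change
surface: gumoftusobof


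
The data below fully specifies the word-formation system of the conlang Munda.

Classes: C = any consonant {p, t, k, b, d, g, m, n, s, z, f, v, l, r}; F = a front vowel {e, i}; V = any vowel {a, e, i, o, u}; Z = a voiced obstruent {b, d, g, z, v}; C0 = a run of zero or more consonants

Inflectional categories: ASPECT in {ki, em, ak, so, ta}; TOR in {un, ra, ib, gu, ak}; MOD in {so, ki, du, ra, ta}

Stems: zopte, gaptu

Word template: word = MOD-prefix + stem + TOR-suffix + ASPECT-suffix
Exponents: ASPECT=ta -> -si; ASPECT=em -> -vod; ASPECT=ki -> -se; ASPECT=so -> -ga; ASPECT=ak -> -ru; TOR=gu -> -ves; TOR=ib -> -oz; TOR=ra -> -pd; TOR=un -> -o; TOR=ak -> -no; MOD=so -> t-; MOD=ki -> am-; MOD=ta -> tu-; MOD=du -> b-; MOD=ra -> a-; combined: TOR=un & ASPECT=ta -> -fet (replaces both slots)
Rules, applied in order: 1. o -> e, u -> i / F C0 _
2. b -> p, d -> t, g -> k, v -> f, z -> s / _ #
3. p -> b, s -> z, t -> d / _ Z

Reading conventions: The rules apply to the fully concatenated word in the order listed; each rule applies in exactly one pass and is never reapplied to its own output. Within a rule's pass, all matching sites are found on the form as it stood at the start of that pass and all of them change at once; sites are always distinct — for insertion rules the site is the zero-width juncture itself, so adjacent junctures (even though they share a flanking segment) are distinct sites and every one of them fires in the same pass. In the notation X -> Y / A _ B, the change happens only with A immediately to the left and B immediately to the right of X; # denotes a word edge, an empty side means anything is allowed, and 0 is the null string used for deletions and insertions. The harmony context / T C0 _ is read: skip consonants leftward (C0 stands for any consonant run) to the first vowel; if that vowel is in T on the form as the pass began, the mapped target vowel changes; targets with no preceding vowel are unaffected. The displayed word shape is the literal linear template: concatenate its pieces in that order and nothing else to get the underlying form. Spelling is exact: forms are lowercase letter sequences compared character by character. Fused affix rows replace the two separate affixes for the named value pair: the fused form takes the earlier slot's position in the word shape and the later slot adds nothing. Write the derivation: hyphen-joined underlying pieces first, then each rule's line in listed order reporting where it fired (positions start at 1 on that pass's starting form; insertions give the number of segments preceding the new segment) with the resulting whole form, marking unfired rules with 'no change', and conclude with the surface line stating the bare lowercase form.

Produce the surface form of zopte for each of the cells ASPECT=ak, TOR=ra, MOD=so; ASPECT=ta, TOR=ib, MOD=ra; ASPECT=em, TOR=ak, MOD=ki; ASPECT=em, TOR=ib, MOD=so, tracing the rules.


cell ASPECT=ak, TOR=ra, MOD=so:
underlying: t-zopte-pd-ru
1. o -> e, u -> i / F C0 _: fires at position(s) 10: tzoptepdri
2. b -> p, d -> t, g -> k, v -> f, z -> s / _ #: no change
3. p -> b, s -> z, t -> d / _ Z: fires at position(s) 1, 7: dzoptebdri
surface: dzoptebdri

cell ASPECT=ta, TOR=ib, MOD=ra:
underlying: a-zopte-oz-si
1. o -> e, u -> i / F C0 _: fires at position(s) 7: azopteezsi
2. b -> p, d -> t, g -> k, v -> f, z -> s / _ #: no change
3. p -> b, s -> z, t -> d / _ Z: no change
surface: azopteezsi

cell ASPECT=em, TOR=ak, MOD=ki:
underlying: am-zopte-no-vod
1. o -> e, u -> i / F C0 _: fires at position(s) 9: amzoptenevod
2. b -> p, d -> t, g -> k, v -> f, z -> s / _ #: fires at position(s) 12: amzoptenevot
3. p -> b, s -> z, t -> d / _ Z: no change
surface: amzoptenevot

cell ASPECT=em, TOR=ib, MOD=so:
underlying: t-zopte-oz-vod
1. o -> e, u -> i / F C0 _: fires at position(s) 7: tzopteezvod
2. b -> p, d -> t, g -> k, v -> f, z -> s / _ #: fires at position(s) 11: tzopteezvot
3. p -> b, s -> z, t -> d / _ Z: fires at position(s) 1: dzopteezvot
surface: dzopteezvot


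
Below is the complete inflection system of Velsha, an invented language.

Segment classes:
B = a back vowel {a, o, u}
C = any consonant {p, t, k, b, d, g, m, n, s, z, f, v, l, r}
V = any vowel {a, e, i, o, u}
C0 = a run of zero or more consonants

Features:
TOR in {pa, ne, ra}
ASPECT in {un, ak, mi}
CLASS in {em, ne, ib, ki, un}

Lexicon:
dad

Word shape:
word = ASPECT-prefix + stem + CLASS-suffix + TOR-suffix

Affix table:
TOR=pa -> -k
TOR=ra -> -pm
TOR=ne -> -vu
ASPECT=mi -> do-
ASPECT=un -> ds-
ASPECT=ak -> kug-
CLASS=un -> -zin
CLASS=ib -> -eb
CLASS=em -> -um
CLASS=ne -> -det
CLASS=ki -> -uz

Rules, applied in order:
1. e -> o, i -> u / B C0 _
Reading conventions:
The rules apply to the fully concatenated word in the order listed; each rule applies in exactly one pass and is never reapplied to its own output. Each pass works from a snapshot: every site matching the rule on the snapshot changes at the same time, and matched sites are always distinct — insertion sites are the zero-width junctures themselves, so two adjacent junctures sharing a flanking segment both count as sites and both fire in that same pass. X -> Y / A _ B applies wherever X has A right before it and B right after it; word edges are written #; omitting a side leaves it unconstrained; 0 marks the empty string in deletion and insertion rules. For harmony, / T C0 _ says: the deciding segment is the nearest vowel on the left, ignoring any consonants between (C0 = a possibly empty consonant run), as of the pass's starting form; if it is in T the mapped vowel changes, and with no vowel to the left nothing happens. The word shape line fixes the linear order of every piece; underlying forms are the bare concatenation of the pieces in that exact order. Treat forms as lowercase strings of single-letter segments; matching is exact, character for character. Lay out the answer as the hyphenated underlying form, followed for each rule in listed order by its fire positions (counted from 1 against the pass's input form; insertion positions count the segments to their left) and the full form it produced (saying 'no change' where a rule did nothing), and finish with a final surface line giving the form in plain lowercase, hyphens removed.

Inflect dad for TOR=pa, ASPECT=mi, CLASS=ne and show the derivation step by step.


underlying: do-dad-det-k
1. e -> o, i -> u / B C0 _: fires at position(s) 7: dodaddotk
surface: dodaddotk


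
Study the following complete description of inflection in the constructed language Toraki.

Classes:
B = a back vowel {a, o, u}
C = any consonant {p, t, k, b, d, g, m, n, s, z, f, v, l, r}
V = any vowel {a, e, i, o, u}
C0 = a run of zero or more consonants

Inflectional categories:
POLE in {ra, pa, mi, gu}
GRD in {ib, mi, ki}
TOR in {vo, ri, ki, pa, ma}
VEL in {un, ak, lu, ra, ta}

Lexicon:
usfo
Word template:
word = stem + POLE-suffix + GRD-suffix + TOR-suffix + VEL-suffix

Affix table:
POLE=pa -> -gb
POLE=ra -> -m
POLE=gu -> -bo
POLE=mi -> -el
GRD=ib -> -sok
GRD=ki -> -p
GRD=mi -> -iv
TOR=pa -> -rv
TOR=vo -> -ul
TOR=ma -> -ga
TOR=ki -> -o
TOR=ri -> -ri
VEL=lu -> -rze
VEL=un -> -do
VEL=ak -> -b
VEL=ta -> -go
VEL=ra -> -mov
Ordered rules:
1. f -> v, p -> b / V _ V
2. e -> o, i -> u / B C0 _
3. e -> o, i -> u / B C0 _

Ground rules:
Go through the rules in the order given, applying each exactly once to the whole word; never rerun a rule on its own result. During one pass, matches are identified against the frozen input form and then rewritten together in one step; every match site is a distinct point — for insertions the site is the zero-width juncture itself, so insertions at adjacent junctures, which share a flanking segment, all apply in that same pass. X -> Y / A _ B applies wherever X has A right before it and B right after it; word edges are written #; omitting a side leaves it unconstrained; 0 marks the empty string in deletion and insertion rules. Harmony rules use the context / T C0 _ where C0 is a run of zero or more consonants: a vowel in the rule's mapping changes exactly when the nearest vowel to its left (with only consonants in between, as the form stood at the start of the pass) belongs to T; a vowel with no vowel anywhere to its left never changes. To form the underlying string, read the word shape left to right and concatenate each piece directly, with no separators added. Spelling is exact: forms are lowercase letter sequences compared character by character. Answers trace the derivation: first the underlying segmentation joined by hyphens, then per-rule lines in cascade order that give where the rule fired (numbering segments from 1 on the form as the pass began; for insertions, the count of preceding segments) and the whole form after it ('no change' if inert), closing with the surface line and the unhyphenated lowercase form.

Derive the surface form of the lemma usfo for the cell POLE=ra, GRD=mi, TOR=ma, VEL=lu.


underlying: usfo-m-iv-ga-rze
1. f -> v, p -> b / V _ V: no change
2. e -> o, i -> u / B C0 _: fires at position(s) 6, 12: usfomuvgarzo
3. e -> o, i -> u / B C0 _: no change
surface: usfomuvgarzo


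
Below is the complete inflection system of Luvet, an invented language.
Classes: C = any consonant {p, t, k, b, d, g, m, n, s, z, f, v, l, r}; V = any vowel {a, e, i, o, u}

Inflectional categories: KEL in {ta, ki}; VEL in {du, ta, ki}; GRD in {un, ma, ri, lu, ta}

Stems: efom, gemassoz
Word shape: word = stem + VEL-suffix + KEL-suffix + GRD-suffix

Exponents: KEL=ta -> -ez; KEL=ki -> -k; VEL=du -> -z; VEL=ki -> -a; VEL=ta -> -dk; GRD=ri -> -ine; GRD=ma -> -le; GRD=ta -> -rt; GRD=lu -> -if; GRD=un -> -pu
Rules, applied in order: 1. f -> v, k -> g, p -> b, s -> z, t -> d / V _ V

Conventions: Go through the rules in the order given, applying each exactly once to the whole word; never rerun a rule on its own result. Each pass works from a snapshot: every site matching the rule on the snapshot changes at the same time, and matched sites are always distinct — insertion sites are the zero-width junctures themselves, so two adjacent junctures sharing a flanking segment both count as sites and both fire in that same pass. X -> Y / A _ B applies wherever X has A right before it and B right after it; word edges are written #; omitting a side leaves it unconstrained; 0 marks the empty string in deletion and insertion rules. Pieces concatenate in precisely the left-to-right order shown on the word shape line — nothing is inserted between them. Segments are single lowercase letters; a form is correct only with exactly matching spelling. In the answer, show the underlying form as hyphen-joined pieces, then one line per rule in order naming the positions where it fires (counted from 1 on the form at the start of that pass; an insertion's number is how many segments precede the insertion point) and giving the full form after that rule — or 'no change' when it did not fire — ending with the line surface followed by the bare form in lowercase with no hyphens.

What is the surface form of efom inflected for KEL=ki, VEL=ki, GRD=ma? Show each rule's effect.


underlying: efom-a-k-le
1. f -> v, k -> g, p -> b, s -> z, t -> d / V _ V: fires at position(s) 2: evomakle
surface: evomakle


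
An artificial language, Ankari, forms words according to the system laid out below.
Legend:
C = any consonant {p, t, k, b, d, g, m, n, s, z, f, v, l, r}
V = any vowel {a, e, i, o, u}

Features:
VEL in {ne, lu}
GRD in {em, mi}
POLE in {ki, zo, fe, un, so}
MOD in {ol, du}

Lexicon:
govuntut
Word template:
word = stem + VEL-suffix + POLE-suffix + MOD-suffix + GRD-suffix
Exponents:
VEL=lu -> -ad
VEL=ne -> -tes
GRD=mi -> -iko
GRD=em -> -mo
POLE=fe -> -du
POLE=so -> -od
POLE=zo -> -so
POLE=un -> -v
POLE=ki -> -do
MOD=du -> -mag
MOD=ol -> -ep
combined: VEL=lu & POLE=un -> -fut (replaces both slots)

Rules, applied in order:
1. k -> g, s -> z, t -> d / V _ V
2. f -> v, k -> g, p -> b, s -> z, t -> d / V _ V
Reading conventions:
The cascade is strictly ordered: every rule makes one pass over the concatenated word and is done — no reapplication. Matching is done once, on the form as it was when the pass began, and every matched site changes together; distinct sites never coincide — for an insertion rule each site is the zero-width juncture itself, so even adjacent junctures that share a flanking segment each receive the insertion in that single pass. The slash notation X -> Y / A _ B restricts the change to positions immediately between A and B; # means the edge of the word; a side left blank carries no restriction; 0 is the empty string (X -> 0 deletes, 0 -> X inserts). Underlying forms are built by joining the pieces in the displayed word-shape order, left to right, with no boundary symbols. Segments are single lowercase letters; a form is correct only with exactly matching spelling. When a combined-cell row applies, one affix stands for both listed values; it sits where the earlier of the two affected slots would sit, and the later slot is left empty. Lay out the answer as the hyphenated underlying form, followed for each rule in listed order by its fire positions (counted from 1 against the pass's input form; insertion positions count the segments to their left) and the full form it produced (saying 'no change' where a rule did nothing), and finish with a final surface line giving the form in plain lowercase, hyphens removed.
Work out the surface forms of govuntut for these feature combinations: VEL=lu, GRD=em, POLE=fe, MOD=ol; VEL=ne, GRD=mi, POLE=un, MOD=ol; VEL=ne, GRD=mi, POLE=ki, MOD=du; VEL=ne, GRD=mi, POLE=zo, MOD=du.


cell VEL=lu, GRD=em, POLE=fe, MOD=ol:
underlying: govuntut-ad-du-ep-mo
1. k -> g, s -> z, t -> d / V _ V: fires at position(s) 8: govuntudadduepmo
2. f -> v, k -> g, p -> b, s -> z, t -> d / V _ V: no change
surface: govuntudadduepmo

cell VEL=ne, GRD=mi, POLE=un, MOD=ol:
underlying: govuntut-tes-v-ep-iko
1. k -> g, s -> z, t -> d / V _ V: fires at position(s) 16: govuntuttesvepigo
2. f -> v, k -> g, p -> b, s -> z, t -> d / V _ V: fires at position(s) 14: govuntuttesvebigo
surface: govuntuttesvebigo

cell VEL=ne, GRD=mi, POLE=ki, MOD=du:
underlying: govuntut-tes-do-mag-iko
1. k -> g, s -> z, t -> d / V _ V: fires at position(s) 18: govuntuttesdomagigo
2. f -> v, k -> g, p -> b, s -> z, t -> d / V _ V: no change
surface: govuntuttesdomagigo

cell VEL=ne, GRD=mi, POLE=zo, MOD=du:
underlying: govuntut-tes-so-mag-iko
1. k -> g, s -> z, t -> d / V _ V: fires at position(s) 18: govuntuttessomagigo
2. f -> v, k -> g, p -> b, s -> z, t -> d / V _ V: no change
surface: govuntuttessomagigo


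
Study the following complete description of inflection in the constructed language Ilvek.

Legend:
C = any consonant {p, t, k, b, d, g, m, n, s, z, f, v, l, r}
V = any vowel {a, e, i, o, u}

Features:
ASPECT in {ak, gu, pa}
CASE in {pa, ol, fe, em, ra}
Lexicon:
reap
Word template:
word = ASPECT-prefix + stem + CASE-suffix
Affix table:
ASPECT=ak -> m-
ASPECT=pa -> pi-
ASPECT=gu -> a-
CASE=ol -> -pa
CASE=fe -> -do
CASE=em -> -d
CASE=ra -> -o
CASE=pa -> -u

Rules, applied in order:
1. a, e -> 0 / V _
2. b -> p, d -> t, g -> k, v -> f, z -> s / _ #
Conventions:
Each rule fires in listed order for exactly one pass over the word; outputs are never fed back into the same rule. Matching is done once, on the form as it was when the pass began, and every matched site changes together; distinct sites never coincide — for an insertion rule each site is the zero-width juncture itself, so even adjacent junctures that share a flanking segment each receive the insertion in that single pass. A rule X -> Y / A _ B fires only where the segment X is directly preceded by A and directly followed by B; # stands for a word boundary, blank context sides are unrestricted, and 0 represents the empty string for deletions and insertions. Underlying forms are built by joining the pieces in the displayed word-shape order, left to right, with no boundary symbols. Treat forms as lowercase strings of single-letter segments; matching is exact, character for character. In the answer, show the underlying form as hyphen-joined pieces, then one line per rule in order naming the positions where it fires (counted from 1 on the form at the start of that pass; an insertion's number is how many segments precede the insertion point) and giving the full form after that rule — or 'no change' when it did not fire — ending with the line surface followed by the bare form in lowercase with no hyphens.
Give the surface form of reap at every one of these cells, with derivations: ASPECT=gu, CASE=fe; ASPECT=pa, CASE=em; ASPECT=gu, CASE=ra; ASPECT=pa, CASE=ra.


cell ASPECT=gu, CASE=fe:
underlying: a-reap-do
1. a, e -> 0 / V _: fires at position(s) 4: arepdo
2. b -> p, d -> t, g -> k, v -> f, z -> s / _ #: no change
surface: arepdo

cell ASPECT=pa, CASE=em:
underlying: pi-reap-d
1. a, e -> 0 / V _: fires at position(s) 5: pirepd
2. b -> p, d -> t, g -> k, v -> f, z -> s / _ #: fires at position(s) 6: pirept
surface: pirept

cell ASPECT=gu, CASE=ra:
underlying: a-reap-o
1. a, e -> 0 / V _: fires at position(s) 4: arepo
2. b -> p, d -> t, g -> k, v -> f, z -> s / _ #: no change
surface: arepo

cell ASPECT=pa, CASE=ra:
underlying: pi-reap-o
1. a, e -> 0 / V _: fires at position(s) 5: pirepo
2. b -> p, d -> t, g -> k, v -> f, z -> s / _ #: no change
surface: pirepo


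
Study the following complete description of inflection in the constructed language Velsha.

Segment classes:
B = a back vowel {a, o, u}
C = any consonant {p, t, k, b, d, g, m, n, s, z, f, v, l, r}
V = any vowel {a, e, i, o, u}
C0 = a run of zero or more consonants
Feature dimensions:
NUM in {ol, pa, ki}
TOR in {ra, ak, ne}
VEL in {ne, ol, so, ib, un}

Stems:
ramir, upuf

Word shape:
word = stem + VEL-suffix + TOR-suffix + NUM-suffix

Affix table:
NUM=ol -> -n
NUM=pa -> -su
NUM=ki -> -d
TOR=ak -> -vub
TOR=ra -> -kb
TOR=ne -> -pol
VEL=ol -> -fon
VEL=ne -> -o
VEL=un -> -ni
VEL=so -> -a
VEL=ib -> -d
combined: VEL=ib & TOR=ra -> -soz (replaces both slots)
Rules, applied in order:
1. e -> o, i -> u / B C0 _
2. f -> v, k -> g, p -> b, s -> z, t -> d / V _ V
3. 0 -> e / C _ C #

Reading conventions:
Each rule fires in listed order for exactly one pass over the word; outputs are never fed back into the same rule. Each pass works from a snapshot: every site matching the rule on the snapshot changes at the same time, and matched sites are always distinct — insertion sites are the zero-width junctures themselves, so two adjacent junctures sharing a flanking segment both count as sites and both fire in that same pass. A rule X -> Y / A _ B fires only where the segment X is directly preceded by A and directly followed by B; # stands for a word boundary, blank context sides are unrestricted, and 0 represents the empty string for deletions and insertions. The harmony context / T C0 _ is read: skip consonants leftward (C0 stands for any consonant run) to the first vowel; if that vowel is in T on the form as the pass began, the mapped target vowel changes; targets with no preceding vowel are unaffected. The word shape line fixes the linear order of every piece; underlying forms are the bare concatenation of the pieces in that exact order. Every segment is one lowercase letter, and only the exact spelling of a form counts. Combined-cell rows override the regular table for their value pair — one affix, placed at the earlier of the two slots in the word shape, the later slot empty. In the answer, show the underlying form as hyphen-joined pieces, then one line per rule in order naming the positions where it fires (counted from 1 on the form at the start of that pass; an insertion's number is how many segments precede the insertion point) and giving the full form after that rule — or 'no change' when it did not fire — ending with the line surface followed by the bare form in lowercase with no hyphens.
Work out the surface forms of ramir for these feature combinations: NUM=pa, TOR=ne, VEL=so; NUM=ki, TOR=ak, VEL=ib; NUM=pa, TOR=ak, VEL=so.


cell NUM=pa, TOR=ne, VEL=so:
underlying: ramir-a-pol-su
1. e -> o, i -> u / B C0 _: fires at position(s) 4: ramurapolsu
2. f -> v, k -> g, p -> b, s -> z, t -> d / V _ V: fires at position(s) 7: ramurabolsu
3. 0 -> e / C _ C #: no change
surface: ramurabolsu

cell NUM=ki, TOR=ak, VEL=ib:
underlying: ramir-d-vub-d
1. e -> o, i -> u / B C0 _: fires at position(s) 4: ramurdvubd
2. f -> v, k -> g, p -> b, s -> z, t -> d / V _ V: no change
3. 0 -> e / C _ C #: inserts after position(s) 9: ramurdvubed
surface: ramurdvubed

cell NUM=pa, TOR=ak, VEL=so:
underlying: ramir-a-vub-su
1. e -> o, i -> u / B C0 _: fires at position(s) 4: ramuravubsu
2. f -> v, k -> g, p -> b, s -> z, t -> d / V _ V: no change
3. 0 -> e / C _ C #: no change
surface: ramuravubsu


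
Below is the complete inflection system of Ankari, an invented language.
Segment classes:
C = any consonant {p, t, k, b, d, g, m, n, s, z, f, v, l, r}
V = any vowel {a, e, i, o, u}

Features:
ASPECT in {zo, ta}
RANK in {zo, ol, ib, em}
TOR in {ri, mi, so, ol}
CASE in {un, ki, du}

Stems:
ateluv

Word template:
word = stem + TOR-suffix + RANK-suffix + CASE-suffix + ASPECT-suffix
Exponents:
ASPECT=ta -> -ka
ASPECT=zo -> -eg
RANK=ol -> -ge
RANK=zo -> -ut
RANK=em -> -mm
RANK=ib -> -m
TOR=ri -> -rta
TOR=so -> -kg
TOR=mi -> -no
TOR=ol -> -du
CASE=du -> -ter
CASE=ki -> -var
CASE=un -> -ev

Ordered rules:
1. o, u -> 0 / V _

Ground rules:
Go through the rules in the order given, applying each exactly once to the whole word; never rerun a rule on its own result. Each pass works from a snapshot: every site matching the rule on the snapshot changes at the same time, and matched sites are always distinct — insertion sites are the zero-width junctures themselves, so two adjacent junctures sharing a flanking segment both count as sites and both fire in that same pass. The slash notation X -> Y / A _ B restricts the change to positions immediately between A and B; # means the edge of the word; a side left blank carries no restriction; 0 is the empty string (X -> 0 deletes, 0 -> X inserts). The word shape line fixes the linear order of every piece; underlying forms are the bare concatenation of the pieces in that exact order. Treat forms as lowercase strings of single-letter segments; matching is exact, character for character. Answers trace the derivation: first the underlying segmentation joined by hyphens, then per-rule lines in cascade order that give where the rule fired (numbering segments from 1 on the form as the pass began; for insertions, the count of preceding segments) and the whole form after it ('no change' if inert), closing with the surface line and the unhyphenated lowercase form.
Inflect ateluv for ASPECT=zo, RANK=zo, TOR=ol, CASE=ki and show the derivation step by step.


underlying: ateluv-du-ut-var-eg
1. o, u -> 0 / V _: fires at position(s) 9: ateluvdutvareg
surface: ateluvdutvareg
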